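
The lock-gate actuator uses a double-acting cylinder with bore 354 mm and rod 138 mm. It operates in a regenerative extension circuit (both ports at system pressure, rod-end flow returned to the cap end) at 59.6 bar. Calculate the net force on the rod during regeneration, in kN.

F ≈ 89.1 kN

With equal pressure on both faces, forces on the annular region cancel; the net push is pressure × rod cross-section.
Rod cross-section A_rod = π/4 × (138 mm)² = 14960 mm^2
F = P × A_rod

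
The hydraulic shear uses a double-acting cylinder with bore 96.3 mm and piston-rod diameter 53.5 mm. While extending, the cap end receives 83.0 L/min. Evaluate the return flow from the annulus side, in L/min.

Q_out ≈ 57.4 L/min

Cap-side area A_cap = π/4 × (96.3 mm)² = 7284 mm^2
Rod-side annular area A_ann = π/4 × (96.3² − 53.5²) = 5036 mm^2
Piston speed v = Q_in/A_cap; rod-end outflow Q_out = v × A_ann = Q_in × A_ann/A_cap.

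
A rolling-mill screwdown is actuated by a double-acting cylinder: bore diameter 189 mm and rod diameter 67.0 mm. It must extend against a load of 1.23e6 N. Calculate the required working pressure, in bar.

P ≈ 438 bar

Cap-side area A_cap = π/4 × (189 mm)² = 28060 mm^2
P = F / A = 1.23e6 N / A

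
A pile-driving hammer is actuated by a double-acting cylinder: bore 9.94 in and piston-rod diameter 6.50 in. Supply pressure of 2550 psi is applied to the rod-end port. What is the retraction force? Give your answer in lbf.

F ≈ 1.13e5 lbf

Rod-side annular area A_ann = π/4 × (9.94² − 6.50²) = 44.42 in^2
On retraction the pressure acts on the annular area (bore minus rod).
F = P × A_ann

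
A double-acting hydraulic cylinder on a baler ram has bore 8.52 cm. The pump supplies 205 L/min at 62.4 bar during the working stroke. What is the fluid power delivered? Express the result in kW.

W ≈ 21.3 kW

Hydraulic power = P × Q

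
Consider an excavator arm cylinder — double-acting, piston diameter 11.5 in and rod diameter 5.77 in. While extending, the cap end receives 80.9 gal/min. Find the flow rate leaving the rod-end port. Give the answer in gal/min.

Cap-side area A_cap = π/4 × (11.5 in)² = 103.9 in^2
Rod-side annular area A_ann = π/4 × (11.5² − 5.77²) = 77.72 in^2
Piston speed v = Q_in/A_cap; rod-end outflow Q_out = v × A_ann = Q_in × A_ann/A_cap.

Q_out ≈ 60.5 gal/min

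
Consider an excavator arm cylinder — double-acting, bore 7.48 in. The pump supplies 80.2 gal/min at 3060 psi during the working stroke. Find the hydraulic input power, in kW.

Hydraulic power = P × Q

W ≈ 107 kW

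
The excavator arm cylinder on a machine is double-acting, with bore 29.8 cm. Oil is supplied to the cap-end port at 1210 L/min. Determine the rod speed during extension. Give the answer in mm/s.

v ≈ 289 mm/s

Cap-side area A_cap = π/4 × (29.8 cm)² = 697.5 cm^2
v = Q / A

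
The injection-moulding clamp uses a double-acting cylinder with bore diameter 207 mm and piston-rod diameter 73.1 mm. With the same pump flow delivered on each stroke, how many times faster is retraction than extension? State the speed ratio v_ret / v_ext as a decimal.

v_ret/v_ext ≈ 1.14

Cap-side area A_cap = π/4 × (207 mm)² = 33650 mm^2
Rod-side annular area A_ann = π/4 × (207² − 73.1²) = 29460 mm^2
For equal Q, v ∝ 1/A, so v_ret/v_ext = A_cap/A_ann.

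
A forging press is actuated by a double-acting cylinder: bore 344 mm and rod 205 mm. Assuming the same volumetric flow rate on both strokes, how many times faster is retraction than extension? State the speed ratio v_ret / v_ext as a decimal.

Cap-side area A_cap = π/4 × (344 mm)² = 92940 mm^2
Rod-side annular area A_ann = π/4 × (344² − 205²) = 59930 mm^2
For equal Q, v ∝ 1/A, so v_ret/v_ext = A_cap/A_ann.

v_ret/v_ext ≈ 1.55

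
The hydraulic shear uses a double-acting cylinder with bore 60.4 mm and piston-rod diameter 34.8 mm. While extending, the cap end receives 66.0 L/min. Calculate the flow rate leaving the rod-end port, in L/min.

Q_out ≈ 44.1 L/min

Cap-side area A_cap = π/4 × (60.4 mm)² = 2865 mm^2
Rod-side annular area A_ann = π/4 × (60.4² − 34.8²) = 1914 mm^2
Piston speed v = Q_in/A_cap; rod-end outflow Q_out = v × A_ann = Q_in × A_ann/A_cap.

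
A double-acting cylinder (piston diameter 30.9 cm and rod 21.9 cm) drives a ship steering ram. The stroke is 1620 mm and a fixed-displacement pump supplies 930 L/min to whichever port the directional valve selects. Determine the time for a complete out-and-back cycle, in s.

t ≈ 11.7 s

Cap-side area A_cap = π/4 × (30.9 cm)² = 749.9 cm^2
Rod-side annular area A_ann = π/4 × (30.9² − 21.9²) = 373.2 cm^2
t_ext = A_cap·L/Q = 7.838 s
t_ret = A_ann·L/Q = 3.901 s
t_cycle = t_ext + t_ret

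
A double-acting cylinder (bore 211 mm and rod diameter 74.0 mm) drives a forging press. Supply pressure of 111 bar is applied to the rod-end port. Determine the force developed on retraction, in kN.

F ≈ 340 kN

Rod-side annular area A_ann = π/4 × (211² − 74.0²) = 30670 mm^2
On retraction the pressure acts on the annular area (bore minus rod).
F = P × A_ann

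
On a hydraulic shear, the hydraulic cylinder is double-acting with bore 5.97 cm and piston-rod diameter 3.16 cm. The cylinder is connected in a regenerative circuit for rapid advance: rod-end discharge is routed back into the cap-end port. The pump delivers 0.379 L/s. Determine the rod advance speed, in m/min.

v ≈ 29.0 m/min

In regeneration the rod-end outflow joins the pump flow into the cap end, so the net volume the pump must supply per unit advance equals the rod cross-section area.
Rod cross-section A_rod = π/4 × (3.16 cm)² = 7.843 cm^2
v = Q_pump / A_rod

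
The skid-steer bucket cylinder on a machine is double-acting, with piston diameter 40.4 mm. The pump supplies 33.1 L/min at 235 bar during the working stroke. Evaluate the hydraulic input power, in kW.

W ≈ 13.0 kW

Hydraulic power = P × Q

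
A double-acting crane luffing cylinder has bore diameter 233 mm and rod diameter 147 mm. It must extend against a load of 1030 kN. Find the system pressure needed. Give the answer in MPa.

Cap-side area A_cap = π/4 × (233 mm)² = 42640 mm^2
P = F / A = 1030 kN / A

P ≈ 24.2 MPa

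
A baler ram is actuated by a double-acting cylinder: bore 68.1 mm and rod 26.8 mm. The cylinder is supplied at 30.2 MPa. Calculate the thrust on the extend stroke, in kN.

Cap-side area A_cap = π/4 × (68.1 mm)² = 3642 mm^2
F = P × A_cap = 30.2 MPa × A_cap

F ≈ 110 kN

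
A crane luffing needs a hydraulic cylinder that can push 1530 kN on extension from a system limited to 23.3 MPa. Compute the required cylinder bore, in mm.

Extension force acts on the full piston face: F = P × (π/4)D².
D = √(4F / (πP)) = √(4 × 1530 kN / (π × 23.3 MPa))

D ≈ 289 mm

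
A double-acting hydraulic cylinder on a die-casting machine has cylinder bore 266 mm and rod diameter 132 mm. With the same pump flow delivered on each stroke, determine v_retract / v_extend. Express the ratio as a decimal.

Cap-side area A_cap = π/4 × (266 mm)² = 55570 mm^2
Rod-side annular area A_ann = π/4 × (266² − 132²) = 41890 mm^2
For equal Q, v ∝ 1/A, so v_ret/v_ext = A_cap/A_ann.

v_ret/v_ext ≈ 1.33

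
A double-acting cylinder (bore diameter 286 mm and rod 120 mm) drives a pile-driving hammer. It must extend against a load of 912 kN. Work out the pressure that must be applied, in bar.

Cap-side area A_cap = π/4 × (286 mm)² = 64240 mm^2
P = F / A = 912 kN / A

P ≈ 142 bar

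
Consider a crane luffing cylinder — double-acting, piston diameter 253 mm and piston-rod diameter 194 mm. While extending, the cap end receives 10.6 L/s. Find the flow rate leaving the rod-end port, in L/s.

Cap-side area A_cap = π/4 × (253 mm)² = 50270 mm^2
Rod-side annular area A_ann = π/4 × (253² − 194²) = 20710 mm^2
Piston speed v = Q_in/A_cap; rod-end outflow Q_out = v × A_ann = Q_in × A_ann/A_cap.

Q_out ≈ 4.37 L/s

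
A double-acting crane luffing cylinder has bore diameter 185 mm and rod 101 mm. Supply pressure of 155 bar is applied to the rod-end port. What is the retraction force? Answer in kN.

F ≈ 292 kN

Rod-side annular area A_ann = π/4 × (185² − 101²) = 18870 mm^2
On retraction the pressure acts on the annular area (bore minus rod).
F = P × A_ann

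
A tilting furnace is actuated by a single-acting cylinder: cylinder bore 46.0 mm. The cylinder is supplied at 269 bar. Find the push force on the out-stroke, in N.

F ≈ 44700 N

Cap-side area A_cap = π/4 × (46.0 mm)² = 1662 mm^2
F = P × A_cap = 269 bar × A_cap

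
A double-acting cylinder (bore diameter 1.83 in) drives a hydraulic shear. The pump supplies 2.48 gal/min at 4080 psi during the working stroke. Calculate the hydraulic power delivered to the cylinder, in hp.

Hydraulic power = P × Q

W ≈ 5.90 hp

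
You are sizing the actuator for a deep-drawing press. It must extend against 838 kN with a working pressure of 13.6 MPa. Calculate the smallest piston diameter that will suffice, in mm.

D ≈ 280 mm

Extension force acts on the full piston face: F = P × (π/4)D².
D = √(4F / (πP)) = √(4 × 838 kN / (π × 13.6 MPa))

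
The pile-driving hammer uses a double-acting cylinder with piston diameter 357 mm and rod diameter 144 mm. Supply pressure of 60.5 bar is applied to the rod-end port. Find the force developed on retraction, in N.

Rod-side annular area A_ann = π/4 × (357² − 144²) = 83810 mm^2
On retraction the pressure acts on the annular area (bore minus rod).
F = P × A_ann

F ≈ 5.07e5 N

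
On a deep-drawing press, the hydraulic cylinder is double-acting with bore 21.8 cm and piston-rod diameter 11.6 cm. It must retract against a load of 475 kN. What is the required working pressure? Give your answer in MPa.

Rod-side annular area A_ann = π/4 × (21.8² − 11.6²) = 267.6 cm^2
Retraction: pressure acts on the annular area.
P = F / A = 475 kN / A

P ≈ 17.8 MPa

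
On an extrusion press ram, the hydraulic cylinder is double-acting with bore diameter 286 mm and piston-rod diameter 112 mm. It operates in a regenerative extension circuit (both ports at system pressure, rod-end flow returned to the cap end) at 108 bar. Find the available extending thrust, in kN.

With equal pressure on both faces, forces on the annular region cancel; the net push is pressure × rod cross-section.
Rod cross-section A_rod = π/4 × (112 mm)² = 9852 mm^2
F = P × A_rod

F ≈ 106 kN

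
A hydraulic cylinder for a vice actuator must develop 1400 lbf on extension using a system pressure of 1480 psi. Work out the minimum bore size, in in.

Extension force acts on the full piston face: F = P × (π/4)D².
D = √(4F / (πP)) = √(4 × 1400 lbf / (π × 1480 psi))

D ≈ 1.10 in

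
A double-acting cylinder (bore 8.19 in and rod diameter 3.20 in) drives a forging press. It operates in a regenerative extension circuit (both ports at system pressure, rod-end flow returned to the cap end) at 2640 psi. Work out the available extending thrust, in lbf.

With equal pressure on both faces, forces on the annular region cancel; the net push is pressure × rod cross-section.
Rod cross-section A_rod = π/4 × (3.20 in)² = 8.042 in^2
F = P × A_rod

F ≈ 21200 lbf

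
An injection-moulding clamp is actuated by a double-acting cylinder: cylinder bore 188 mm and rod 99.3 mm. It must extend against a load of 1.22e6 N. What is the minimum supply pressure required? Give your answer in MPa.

P ≈ 43.9 MPa

Cap-side area A_cap = π/4 × (188 mm)² = 27760 mm^2
P = F / A = 1.22e6 N / A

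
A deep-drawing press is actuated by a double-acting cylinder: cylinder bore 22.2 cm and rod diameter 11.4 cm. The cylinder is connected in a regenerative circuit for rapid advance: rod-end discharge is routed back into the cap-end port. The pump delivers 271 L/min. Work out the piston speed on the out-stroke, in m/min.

v ≈ 26.6 m/min

In regeneration the rod-end outflow joins the pump flow into the cap end, so the net volume the pump must supply per unit advance equals the rod cross-section area.
Rod cross-section A_rod = π/4 × (11.4 cm)² = 102.1 cm^2
v = Q_pump / A_rod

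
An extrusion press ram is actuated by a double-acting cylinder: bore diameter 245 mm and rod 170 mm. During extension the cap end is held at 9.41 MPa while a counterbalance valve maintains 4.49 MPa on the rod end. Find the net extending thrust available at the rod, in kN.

Cap-side area A_cap = π/4 × (245 mm)² = 47140 mm^2
Rod-side annular area A_ann = π/4 × (245² − 170²) = 24450 mm^2
Net thrust = P_cap·A_cap − P_rod·A_ann = 443.6 kN − 109.8 kN

F ≈ 334 kN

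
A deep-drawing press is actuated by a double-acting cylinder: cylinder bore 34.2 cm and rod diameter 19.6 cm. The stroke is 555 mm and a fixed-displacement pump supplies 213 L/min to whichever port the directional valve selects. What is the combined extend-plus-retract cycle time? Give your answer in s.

t ≈ 24.0 s

Cap-side area A_cap = π/4 × (34.2 cm)² = 918.6 cm^2
Rod-side annular area A_ann = π/4 × (34.2² − 19.6²) = 616.9 cm^2
t_ext = A_cap·L/Q = 14.36 s
t_ret = A_ann·L/Q = 9.645 s
t_cycle = t_ext + t_ret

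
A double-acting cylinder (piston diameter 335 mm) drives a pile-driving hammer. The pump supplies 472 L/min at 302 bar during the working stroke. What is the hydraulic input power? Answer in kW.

W ≈ 238 kW

Hydraulic power = P × Q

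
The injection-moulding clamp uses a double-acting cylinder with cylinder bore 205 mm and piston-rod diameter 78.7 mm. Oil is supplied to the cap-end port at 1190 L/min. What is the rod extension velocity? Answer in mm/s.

Cap-side area A_cap = π/4 × (205 mm)² = 33010 mm^2
v = Q / A

v ≈ 601 mm/s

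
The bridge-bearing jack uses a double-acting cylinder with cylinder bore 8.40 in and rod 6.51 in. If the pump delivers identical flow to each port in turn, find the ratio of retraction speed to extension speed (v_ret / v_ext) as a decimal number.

v_ret/v_ext ≈ 2.50

Cap-side area A_cap = π/4 × (8.40 in)² = 55.42 in^2
Rod-side annular area A_ann = π/4 × (8.40² − 6.51²) = 22.13 in^2
For equal Q, v ∝ 1/A, so v_ret/v_ext = A_cap/A_ann.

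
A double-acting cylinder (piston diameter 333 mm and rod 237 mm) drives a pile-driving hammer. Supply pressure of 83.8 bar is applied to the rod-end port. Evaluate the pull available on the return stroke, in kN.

Rod-side annular area A_ann = π/4 × (333² − 237²) = 42980 mm^2
On retraction the pressure acts on the annular area (bore minus rod).
F = P × A_ann

F ≈ 360 kN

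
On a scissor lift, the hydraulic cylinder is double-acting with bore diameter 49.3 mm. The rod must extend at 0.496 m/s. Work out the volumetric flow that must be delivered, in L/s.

Cap-side area A_cap = π/4 × (49.3 mm)² = 1909 mm^2
Q = A × v

Q ≈ 0.947 L/s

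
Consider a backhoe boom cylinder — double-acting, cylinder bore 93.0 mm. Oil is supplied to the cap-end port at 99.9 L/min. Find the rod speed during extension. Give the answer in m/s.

v ≈ 0.245 m/s

Cap-side area A_cap = π/4 × (93.0 mm)² = 6793 mm^2
v = Q / A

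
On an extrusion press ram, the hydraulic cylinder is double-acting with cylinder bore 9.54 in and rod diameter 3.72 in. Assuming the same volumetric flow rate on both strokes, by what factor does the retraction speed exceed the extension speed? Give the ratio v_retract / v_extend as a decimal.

Cap-side area A_cap = π/4 × (9.54 in)² = 71.48 in^2
Rod-side annular area A_ann = π/4 × (9.54² − 3.72²) = 60.61 in^2
For equal Q, v ∝ 1/A, so v_ret/v_ext = A_cap/A_ann.

v_ret/v_ext ≈ 1.18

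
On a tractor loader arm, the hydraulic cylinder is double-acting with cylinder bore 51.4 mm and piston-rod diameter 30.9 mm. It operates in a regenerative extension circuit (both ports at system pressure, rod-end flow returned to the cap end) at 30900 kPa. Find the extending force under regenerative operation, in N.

F ≈ 23200 N

With equal pressure on both faces, forces on the annular region cancel; the net push is pressure × rod cross-section.
Rod cross-section A_rod = π/4 × (30.9 mm)² = 749.9 mm^2
F = P × A_rod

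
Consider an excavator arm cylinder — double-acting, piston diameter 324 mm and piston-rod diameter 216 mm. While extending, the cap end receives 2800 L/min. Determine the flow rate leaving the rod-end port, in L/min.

Cap-side area A_cap = π/4 × (324 mm)² = 82450 mm^2
Rod-side annular area A_ann = π/4 × (324² − 216²) = 45800 mm^2
Piston speed v = Q_in/A_cap; rod-end outflow Q_out = v × A_ann = Q_in × A_ann/A_cap.

Q_out ≈ 1560 L/min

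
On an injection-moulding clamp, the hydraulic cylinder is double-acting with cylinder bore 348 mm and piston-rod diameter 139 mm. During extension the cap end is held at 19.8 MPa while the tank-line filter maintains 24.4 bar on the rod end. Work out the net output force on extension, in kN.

Cap-side area A_cap = π/4 × (348 mm)² = 95110 mm^2
Rod-side annular area A_ann = π/4 × (348² − 139²) = 79940 mm^2
Net thrust = P_cap·A_cap − P_rod·A_ann = 1883 kN − 195.1 kN

F ≈ 1690 kN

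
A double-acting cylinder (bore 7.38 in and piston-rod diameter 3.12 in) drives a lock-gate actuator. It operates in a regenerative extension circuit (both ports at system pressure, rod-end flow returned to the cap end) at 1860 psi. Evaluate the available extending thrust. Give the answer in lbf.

With equal pressure on both faces, forces on the annular region cancel; the net push is pressure × rod cross-section.
Rod cross-section A_rod = π/4 × (3.12 in)² = 7.645 in^2
F = P × A_rod

F ≈ 14200 lbf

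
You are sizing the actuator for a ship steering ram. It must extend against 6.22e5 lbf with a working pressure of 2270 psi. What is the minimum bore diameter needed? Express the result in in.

Extension force acts on the full piston face: F = P × (π/4)D².
D = √(4F / (πP)) = √(4 × 6.22e5 lbf / (π × 2270 psi))

D ≈ 18.7 in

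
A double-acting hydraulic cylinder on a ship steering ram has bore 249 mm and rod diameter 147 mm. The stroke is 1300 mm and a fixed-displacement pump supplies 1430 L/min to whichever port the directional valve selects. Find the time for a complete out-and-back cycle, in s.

t ≈ 4.39 s

Cap-side area A_cap = π/4 × (249 mm)² = 48700 mm^2
Rod-side annular area A_ann = π/4 × (249² − 147²) = 31720 mm^2
t_ext = A_cap·L/Q = 2.656 s
t_ret = A_ann·L/Q = 1.730 s
t_cycle = t_ext + t_ret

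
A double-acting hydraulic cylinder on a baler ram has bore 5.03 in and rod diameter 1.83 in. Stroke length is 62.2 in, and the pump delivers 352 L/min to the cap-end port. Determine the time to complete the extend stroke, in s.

Cap-side area A_cap = π/4 × (5.03 in)² = 19.87 in^2
Swept volume V = A × L; t = V / Q = A·L / Q

t ≈ 3.45 s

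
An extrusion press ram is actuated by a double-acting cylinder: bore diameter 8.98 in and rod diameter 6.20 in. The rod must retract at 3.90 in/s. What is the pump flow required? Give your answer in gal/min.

Rod-side annular area A_ann = π/4 × (8.98² − 6.20²) = 33.14 in^2
Q = A × v

Q ≈ 33.6 gal/min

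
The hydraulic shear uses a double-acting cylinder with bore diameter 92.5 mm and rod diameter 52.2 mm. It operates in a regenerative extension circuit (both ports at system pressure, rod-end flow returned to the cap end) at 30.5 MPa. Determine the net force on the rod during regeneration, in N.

With equal pressure on both faces, forces on the annular region cancel; the net push is pressure × rod cross-section.
Rod cross-section A_rod = π/4 × (52.2 mm)² = 2140 mm^2
F = P × A_rod

F ≈ 65300 N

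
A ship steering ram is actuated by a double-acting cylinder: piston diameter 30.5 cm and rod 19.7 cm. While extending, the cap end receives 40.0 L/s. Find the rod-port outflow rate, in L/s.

Cap-side area A_cap = π/4 × (30.5 cm)² = 730.6 cm^2
Rod-side annular area A_ann = π/4 × (30.5² − 19.7²) = 425.8 cm^2
Piston speed v = Q_in/A_cap; rod-end outflow Q_out = v × A_ann = Q_in × A_ann/A_cap.

Q_out ≈ 23.3 L/s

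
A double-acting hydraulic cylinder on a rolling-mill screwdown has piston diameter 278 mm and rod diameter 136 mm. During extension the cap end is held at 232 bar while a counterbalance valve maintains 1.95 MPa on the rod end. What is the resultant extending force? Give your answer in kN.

F ≈ 1320 kN

Cap-side area A_cap = π/4 × (278 mm)² = 60700 mm^2
Rod-side annular area A_ann = π/4 × (278² − 136²) = 46170 mm^2
Net thrust = P_cap·A_cap − P_rod·A_ann = 1408 kN − 90.04 kN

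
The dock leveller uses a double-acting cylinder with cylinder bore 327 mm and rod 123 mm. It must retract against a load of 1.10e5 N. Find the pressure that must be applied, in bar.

P ≈ 15.3 bar

Rod-side annular area A_ann = π/4 × (327² − 123²) = 72100 mm^2
Retraction: pressure acts on the annular area.
P = F / A = 1.10e5 N / A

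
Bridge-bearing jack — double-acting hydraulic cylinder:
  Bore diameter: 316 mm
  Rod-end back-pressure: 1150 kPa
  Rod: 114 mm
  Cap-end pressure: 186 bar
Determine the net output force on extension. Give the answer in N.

F ≈ 1.38e6 N

Cap-side area A_cap = π/4 × (316 mm)² = 78430 mm^2
Rod-side annular area A_ann = π/4 × (316² − 114²) = 68220 mm^2
Net thrust = P_cap·A_cap − P_rod·A_ann = 1.459e6 N − 78450 N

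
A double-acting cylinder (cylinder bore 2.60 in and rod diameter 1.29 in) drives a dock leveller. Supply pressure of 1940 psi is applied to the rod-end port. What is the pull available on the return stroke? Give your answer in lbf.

F ≈ 7760 lbf

Rod-side annular area A_ann = π/4 × (2.60² − 1.29²) = 4.002 in^2
On retraction the pressure acts on the annular area (bore minus rod).
F = P × A_ann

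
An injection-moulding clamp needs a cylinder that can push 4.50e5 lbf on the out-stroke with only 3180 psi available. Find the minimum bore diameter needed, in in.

Extension force acts on the full piston face: F = P × (π/4)D².
D = √(4F / (πP)) = √(4 × 4.50e5 lbf / (π × 3180 psi))

D ≈ 13.4 in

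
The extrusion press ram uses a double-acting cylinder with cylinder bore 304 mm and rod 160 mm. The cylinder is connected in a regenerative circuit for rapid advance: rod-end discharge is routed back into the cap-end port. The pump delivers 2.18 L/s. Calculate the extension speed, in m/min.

v ≈ 6.51 m/min

In regeneration the rod-end outflow joins the pump flow into the cap end, so the net volume the pump must supply per unit advance equals the rod cross-section area.
Rod cross-section A_rod = π/4 × (160 mm)² = 20110 mm^2
v = Q_pump / A_rod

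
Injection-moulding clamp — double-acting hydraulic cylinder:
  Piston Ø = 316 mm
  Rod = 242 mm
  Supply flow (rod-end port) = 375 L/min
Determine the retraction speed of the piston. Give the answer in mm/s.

v ≈ 193 mm/s

Rod-side annular area A_ann = π/4 × (316² − 242²) = 32430 mm^2
Flow into the rod-end port fills the annular volume.
v = Q / A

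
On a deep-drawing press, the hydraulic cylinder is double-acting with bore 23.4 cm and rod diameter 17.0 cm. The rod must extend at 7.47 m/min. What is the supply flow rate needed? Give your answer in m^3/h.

Q ≈ 19.3 m^3/h

Cap-side area A_cap = π/4 × (23.4 cm)² = 430.1 cm^2
Q = A × v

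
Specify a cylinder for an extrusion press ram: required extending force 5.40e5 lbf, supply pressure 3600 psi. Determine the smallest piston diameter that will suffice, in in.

D ≈ 13.8 in

Extension force acts on the full piston face: F = P × (π/4)D².
D = √(4F / (πP)) = √(4 × 5.40e5 lbf / (π × 3600 psi))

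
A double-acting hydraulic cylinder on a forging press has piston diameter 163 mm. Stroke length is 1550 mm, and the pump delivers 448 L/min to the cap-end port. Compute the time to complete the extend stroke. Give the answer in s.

t ≈ 4.33 s

Cap-side area A_cap = π/4 × (163 mm)² = 20870 mm^2
Swept volume V = A × L; t = V / Q = A·L / Q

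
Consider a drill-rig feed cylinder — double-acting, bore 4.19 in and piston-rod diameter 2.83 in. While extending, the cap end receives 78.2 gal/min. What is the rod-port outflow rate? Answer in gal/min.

Cap-side area A_cap = π/4 × (4.19 in)² = 13.79 in^2
Rod-side annular area A_ann = π/4 × (4.19² − 2.83²) = 7.498 in^2
Piston speed v = Q_in/A_cap; rod-end outflow Q_out = v × A_ann = Q_in × A_ann/A_cap.

Q_out ≈ 42.5 gal/min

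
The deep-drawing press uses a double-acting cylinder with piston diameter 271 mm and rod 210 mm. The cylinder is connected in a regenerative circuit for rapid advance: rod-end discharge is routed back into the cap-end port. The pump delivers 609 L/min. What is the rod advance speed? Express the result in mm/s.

In regeneration the rod-end outflow joins the pump flow into the cap end, so the net volume the pump must supply per unit advance equals the rod cross-section area.
Rod cross-section A_rod = π/4 × (210 mm)² = 34640 mm^2
v = Q_pump / A_rod

v ≈ 293 mm/s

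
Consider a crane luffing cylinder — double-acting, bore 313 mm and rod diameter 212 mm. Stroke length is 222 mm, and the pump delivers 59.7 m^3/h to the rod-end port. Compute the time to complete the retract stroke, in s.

Rod-side annular area A_ann = π/4 × (313² − 212²) = 41650 mm^2
Swept volume V = A × L; t = V / Q = A·L / Q

t ≈ 0.558 s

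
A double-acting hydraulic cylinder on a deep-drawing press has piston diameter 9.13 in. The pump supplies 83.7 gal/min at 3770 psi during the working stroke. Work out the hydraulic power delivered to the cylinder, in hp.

Hydraulic power = P × Q

W ≈ 184 hp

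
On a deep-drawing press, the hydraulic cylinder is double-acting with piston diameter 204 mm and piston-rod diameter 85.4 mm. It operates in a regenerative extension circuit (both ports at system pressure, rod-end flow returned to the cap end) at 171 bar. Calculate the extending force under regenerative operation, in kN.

With equal pressure on both faces, forces on the annular region cancel; the net push is pressure × rod cross-section.
Rod cross-section A_rod = π/4 × (85.4 mm)² = 5728 mm^2
F = P × A_rod

F ≈ 97.9 kN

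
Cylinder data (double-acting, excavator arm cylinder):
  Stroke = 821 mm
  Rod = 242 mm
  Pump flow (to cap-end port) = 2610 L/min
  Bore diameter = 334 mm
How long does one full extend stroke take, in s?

Cap-side area A_cap = π/4 × (334 mm)² = 87620 mm^2
Swept volume V = A × L; t = V / Q = A·L / Q

t ≈ 1.65 s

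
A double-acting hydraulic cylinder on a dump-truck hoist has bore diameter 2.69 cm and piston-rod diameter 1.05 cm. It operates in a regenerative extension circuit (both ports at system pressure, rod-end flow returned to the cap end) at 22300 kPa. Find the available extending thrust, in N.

With equal pressure on both faces, forces on the annular region cancel; the net push is pressure × rod cross-section.
Rod cross-section A_rod = π/4 × (1.05 cm)² = 0.8659 cm^2
F = P × A_rod

F ≈ 1930 N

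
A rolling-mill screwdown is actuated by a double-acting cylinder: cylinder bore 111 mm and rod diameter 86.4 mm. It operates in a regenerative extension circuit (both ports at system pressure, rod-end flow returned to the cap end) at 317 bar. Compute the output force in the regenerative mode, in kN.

With equal pressure on both faces, forces on the annular region cancel; the net push is pressure × rod cross-section.
Rod cross-section A_rod = π/4 × (86.4 mm)² = 5863 mm^2
F = P × A_rod

F ≈ 186 kN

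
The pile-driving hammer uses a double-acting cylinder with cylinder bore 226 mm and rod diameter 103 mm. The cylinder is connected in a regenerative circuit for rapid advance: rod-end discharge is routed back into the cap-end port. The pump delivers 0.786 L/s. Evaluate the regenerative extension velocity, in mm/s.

In regeneration the rod-end outflow joins the pump flow into the cap end, so the net volume the pump must supply per unit advance equals the rod cross-section area.
Rod cross-section A_rod = π/4 × (103 mm)² = 8332 mm^2
v = Q_pump / A_rod

v ≈ 94.3 mm/s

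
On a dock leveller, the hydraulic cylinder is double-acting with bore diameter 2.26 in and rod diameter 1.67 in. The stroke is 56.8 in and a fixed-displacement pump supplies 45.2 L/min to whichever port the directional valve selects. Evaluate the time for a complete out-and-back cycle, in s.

Cap-side area A_cap = π/4 × (2.26 in)² = 4.011 in^2
Rod-side annular area A_ann = π/4 × (2.26² − 1.67²) = 1.821 in^2
t_ext = A_cap·L/Q = 4.956 s
t_ret = A_ann·L/Q = 2.250 s
t_cycle = t_ext + t_ret

t ≈ 7.21 s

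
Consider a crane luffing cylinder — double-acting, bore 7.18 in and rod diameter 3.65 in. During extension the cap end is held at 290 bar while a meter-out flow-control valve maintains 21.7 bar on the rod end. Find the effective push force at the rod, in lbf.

F ≈ 1.61e5 lbf

Cap-side area A_cap = π/4 × (7.18 in)² = 40.49 in^2
Rod-side annular area A_ann = π/4 × (7.18² − 3.65²) = 30.03 in^2
Net thrust = P_cap·A_cap − P_rod·A_ann = 1.703e5 lbf − 9450 lbf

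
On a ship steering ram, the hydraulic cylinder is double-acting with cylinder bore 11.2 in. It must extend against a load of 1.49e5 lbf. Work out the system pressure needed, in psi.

Cap-side area A_cap = π/4 × (11.2 in)² = 98.52 in^2
P = F / A = 1.49e5 lbf / A

P ≈ 1510 psi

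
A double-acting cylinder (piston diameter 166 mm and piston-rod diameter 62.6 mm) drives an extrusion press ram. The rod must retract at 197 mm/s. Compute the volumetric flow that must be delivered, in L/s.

Rod-side annular area A_ann = π/4 × (166² − 62.6²) = 18560 mm^2
Q = A × v

Q ≈ 3.66 L/s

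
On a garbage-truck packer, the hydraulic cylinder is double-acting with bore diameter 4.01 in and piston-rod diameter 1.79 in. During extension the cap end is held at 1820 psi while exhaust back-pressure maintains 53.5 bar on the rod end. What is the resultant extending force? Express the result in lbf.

Cap-side area A_cap = π/4 × (4.01 in)² = 12.63 in^2
Rod-side annular area A_ann = π/4 × (4.01² − 1.79²) = 10.11 in^2
Net thrust = P_cap·A_cap − P_rod·A_ann = 22990 lbf − 7847 lbf

F ≈ 15100 lbf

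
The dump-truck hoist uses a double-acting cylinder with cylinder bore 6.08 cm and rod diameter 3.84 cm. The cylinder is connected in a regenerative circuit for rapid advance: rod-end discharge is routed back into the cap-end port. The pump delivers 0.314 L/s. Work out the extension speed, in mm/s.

In regeneration the rod-end outflow joins the pump flow into the cap end, so the net volume the pump must supply per unit advance equals the rod cross-section area.
Rod cross-section A_rod = π/4 × (3.84 cm)² = 11.58 cm^2
v = Q_pump / A_rod

v ≈ 271 mm/s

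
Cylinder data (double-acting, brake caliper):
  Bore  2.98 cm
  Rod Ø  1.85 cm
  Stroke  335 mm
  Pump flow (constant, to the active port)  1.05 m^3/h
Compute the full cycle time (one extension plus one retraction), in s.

Cap-side area A_cap = π/4 × (2.98 cm)² = 6.975 cm^2
Rod-side annular area A_ann = π/4 × (2.98² − 1.85²) = 4.287 cm^2
t_ext = A_cap·L/Q = 0.8011 s
t_ret = A_ann·L/Q = 0.4923 s
t_cycle = t_ext + t_ret

t ≈ 1.29 s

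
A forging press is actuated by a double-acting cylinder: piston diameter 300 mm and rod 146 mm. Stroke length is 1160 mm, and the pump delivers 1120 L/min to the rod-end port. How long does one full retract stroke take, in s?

Rod-side annular area A_ann = π/4 × (300² − 146²) = 53940 mm^2
Swept volume V = A × L; t = V / Q = A·L / Q

t ≈ 3.35 s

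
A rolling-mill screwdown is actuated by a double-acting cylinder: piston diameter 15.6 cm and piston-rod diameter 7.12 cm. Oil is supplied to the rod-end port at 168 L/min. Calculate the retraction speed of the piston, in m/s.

v ≈ 0.185 m/s

Rod-side annular area A_ann = π/4 × (15.6² − 7.12²) = 151.3 cm^2
Flow into the rod-end port fills the annular volume.
v = Q / A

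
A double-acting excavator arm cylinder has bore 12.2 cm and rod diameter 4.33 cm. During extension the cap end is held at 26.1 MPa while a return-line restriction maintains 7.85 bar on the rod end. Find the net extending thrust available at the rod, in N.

Cap-side area A_cap = π/4 × (12.2 cm)² = 116.9 cm^2
Rod-side annular area A_ann = π/4 × (12.2² − 4.33²) = 102.2 cm^2
Net thrust = P_cap·A_cap − P_rod·A_ann = 3.051e5 N − 8021 N

F ≈ 2.97e5 N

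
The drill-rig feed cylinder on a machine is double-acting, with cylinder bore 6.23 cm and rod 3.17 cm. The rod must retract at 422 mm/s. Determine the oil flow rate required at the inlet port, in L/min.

Q ≈ 57.2 L/min

Rod-side annular area A_ann = π/4 × (6.23² − 3.17²) = 22.59 cm^2
Q = A × v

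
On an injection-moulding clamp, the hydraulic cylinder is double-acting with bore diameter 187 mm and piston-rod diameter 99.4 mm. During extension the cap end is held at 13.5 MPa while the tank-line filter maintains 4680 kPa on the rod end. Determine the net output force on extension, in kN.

Cap-side area A_cap = π/4 × (187 mm)² = 27460 mm^2
Rod-side annular area A_ann = π/4 × (187² − 99.4²) = 19700 mm^2
Net thrust = P_cap·A_cap − P_rod·A_ann = 370.8 kN − 92.22 kN

F ≈ 279 kN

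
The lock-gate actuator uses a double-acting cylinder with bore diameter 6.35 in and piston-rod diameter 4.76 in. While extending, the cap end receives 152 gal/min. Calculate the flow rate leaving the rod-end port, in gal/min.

Q_out ≈ 66.6 gal/min

Cap-side area A_cap = π/4 × (6.35 in)² = 31.67 in^2
Rod-side annular area A_ann = π/4 × (6.35² − 4.76²) = 13.87 in^2
Piston speed v = Q_in/A_cap; rod-end outflow Q_out = v × A_ann = Q_in × A_ann/A_cap.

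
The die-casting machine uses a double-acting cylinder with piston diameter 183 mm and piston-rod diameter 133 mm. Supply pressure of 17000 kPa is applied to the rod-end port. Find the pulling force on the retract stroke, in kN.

Rod-side annular area A_ann = π/4 × (183² − 133²) = 12410 mm^2
On retraction the pressure acts on the annular area (bore minus rod).
F = P × A_ann

F ≈ 211 kN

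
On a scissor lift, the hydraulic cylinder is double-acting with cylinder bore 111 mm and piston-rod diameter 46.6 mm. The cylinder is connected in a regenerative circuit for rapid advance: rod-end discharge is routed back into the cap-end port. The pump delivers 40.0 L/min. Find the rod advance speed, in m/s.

In regeneration the rod-end outflow joins the pump flow into the cap end, so the net volume the pump must supply per unit advance equals the rod cross-section area.
Rod cross-section A_rod = π/4 × (46.6 mm)² = 1706 mm^2
v = Q_pump / A_rod

v ≈ 0.391 m/s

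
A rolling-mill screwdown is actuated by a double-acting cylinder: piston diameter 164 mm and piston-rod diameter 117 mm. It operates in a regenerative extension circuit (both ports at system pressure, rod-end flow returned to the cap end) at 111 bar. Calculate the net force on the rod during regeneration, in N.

With equal pressure on both faces, forces on the annular region cancel; the net push is pressure × rod cross-section.
Rod cross-section A_rod = π/4 × (117 mm)² = 10750 mm^2
F = P × A_rod

F ≈ 1.19e5 N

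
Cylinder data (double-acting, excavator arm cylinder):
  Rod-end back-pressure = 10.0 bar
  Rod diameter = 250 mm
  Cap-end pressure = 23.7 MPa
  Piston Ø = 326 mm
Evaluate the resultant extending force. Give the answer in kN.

F ≈ 1940 kN

Cap-side area A_cap = π/4 × (326 mm)² = 83470 mm^2
Rod-side annular area A_ann = π/4 × (326² − 250²) = 34380 mm^2
Net thrust = P_cap·A_cap − P_rod·A_ann = 1978 kN − 34.38 kN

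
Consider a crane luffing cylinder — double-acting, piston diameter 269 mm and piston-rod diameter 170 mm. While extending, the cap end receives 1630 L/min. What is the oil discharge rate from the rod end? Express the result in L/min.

Cap-side area A_cap = π/4 × (269 mm)² = 56830 mm^2
Rod-side annular area A_ann = π/4 × (269² − 170²) = 34130 mm^2
Piston speed v = Q_in/A_cap; rod-end outflow Q_out = v × A_ann = Q_in × A_ann/A_cap.

Q_out ≈ 979 L/min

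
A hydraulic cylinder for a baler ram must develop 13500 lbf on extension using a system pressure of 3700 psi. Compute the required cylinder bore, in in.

D ≈ 2.16 in

Extension force acts on the full piston face: F = P × (π/4)D².
D = √(4F / (πP)) = √(4 × 13500 lbf / (π × 3700 psi))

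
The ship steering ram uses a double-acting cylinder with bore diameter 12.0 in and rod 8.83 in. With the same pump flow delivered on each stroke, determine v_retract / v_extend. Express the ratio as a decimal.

Cap-side area A_cap = π/4 × (12.0 in)² = 113.1 in^2
Rod-side annular area A_ann = π/4 × (12.0² − 8.83²) = 51.86 in^2
For equal Q, v ∝ 1/A, so v_ret/v_ext = A_cap/A_ann.

v_ret/v_ext ≈ 2.18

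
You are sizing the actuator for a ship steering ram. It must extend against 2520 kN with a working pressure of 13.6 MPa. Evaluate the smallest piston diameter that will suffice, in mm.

D ≈ 486 mm

Extension force acts on the full piston face: F = P × (π/4)D².
D = √(4F / (πP)) = √(4 × 2520 kN / (π × 13.6 MPa))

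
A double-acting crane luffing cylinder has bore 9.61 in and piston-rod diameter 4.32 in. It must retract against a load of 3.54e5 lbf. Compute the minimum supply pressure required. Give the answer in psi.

P ≈ 6120 psi

Rod-side annular area A_ann = π/4 × (9.61² − 4.32²) = 57.88 in^2
Retraction: pressure acts on the annular area.
P = F / A = 3.54e5 lbf / A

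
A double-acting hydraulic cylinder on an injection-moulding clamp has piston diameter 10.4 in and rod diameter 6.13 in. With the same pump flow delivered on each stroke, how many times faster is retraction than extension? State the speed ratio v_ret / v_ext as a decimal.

v_ret/v_ext ≈ 1.53

Cap-side area A_cap = π/4 × (10.4 in)² = 84.95 in^2
Rod-side annular area A_ann = π/4 × (10.4² − 6.13²) = 55.44 in^2
For equal Q, v ∝ 1/A, so v_ret/v_ext = A_cap/A_ann.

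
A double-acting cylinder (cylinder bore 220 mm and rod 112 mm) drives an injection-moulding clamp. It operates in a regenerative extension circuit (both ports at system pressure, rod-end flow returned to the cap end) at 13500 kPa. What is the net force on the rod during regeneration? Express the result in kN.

With equal pressure on both faces, forces on the annular region cancel; the net push is pressure × rod cross-section.
Rod cross-section A_rod = π/4 × (112 mm)² = 9852 mm^2
F = P × A_rod

F ≈ 133 kN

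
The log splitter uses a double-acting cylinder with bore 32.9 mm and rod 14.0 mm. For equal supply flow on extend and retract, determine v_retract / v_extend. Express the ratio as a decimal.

Cap-side area A_cap = π/4 × (32.9 mm)² = 850.1 mm^2
Rod-side annular area A_ann = π/4 × (32.9² − 14.0²) = 696.2 mm^2
For equal Q, v ∝ 1/A, so v_ret/v_ext = A_cap/A_ann.

v_ret/v_ext ≈ 1.22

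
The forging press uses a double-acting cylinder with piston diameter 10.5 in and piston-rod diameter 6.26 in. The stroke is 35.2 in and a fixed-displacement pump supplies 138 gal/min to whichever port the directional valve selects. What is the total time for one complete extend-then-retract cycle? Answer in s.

t ≈ 9.43 s

Cap-side area A_cap = π/4 × (10.5 in)² = 86.59 in^2
Rod-side annular area A_ann = π/4 × (10.5² − 6.26²) = 55.81 in^2
t_ext = A_cap·L/Q = 5.737 s
t_ret = A_ann·L/Q = 3.698 s
t_cycle = t_ext + t_ret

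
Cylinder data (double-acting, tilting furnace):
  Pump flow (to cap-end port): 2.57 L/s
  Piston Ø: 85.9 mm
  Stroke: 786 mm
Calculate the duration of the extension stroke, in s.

t ≈ 1.77 s

Cap-side area A_cap = π/4 × (85.9 mm)² = 5795 mm^2
Swept volume V = A × L; t = V / Q = A·L / Q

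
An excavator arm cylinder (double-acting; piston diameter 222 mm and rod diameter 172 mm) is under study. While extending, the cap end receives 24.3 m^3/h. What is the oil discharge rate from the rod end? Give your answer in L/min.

Q_out ≈ 162 L/min

Cap-side area A_cap = π/4 × (222 mm)² = 38710 mm^2
Rod-side annular area A_ann = π/4 × (222² − 172²) = 15470 mm^2
Piston speed v = Q_in/A_cap; rod-end outflow Q_out = v × A_ann = Q_in × A_ann/A_cap.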